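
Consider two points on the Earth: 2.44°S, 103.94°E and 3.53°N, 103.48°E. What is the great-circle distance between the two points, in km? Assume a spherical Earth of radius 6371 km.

666 km

Haversine: a = sin²(Δφ/2)+cos φ₁ cos φ₂ sin²(Δλ/2) = 0.00273;  σ = 2·atan2(√a,√(1−a))
σ = 5.988° → d = Rσ = 6371·0.10450 = 666 km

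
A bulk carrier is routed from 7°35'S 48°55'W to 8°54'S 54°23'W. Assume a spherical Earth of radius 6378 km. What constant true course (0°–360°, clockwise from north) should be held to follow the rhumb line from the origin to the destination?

Meridional parts: M(φ₁)=-0.1327, M(φ₂)=-0.1560 → ΔM = -0.0232;  Δλ = -0.0954 rad
tan C = Δλ / ΔM = +4.1089 → C = 256.32°

256.3°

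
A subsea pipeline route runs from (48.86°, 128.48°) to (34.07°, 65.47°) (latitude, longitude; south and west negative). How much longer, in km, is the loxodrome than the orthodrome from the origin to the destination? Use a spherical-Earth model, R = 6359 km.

Great circle: cos σ = sin φ₁ sin φ₂ + cos φ₁ cos φ₂ cos Δλ,  σ = 0.8376 rad → d_gc = 5326.5 km
Rhumb line: Δψ = -0.3470, q = Δφ/Δψ = 0.7440, d_rh = R√(Δφ²+q²Δλ²) = 5455.7 km
Excess = 5455.7 − 5326.5 = 129.2 ≈ 129 km

129 km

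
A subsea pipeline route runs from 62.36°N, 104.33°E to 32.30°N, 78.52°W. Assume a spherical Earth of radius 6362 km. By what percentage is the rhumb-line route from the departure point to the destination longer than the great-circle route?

Great circle: σ = 1.4890 rad → d_gc = Rσ = 9472.9 km
Rhumb: Δφ = -0.5246, Δλ = +3.0919, Δψ = -0.8062, q = Δφ/Δψ = 0.6507 → d_rh = R√(Δφ²+q²Δλ²) = 13228.3 km
Excess = (13228.3 − 9472.9) / 9472.9 = 3755.4 / 9472.9 = 39.64% ≈ 39.6%

39.6%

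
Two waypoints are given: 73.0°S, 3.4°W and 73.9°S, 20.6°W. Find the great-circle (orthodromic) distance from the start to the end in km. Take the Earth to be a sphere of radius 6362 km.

cos σ = sin φ₁ sin φ₂ + cos φ₁ cos φ₂ cos Δλ
      = sin(-73.00°)sin(-73.90°) + cos(-73.00°)cos(-73.90°)cos(-17.20°) = 0.9963
σ = 4.963° → d = Rσ = 6362·0.08662 = 551 km

551 km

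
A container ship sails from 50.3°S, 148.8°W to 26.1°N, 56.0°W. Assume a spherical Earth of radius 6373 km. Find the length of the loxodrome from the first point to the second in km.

12547 km

Rhumb course C = atan2(Δλ, Δψ) with Δψ = ln[tan(π/4+φ₂/2)/tan(π/4+φ₁/2)] = +1.4910, Δλ = +1.6197 → C = 47.37°
d = R·|Δφ| / |cos C| = 6373·1.33343 / 0.67728 = 12547 km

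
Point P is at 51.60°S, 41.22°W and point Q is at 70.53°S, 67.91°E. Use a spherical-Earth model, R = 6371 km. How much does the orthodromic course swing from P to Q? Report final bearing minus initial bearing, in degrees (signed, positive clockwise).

-102.5°

Initial bearing θ₁ = atan2(sin Δλ cos φ₂, cos φ₁ sin φ₂ − sin φ₁ cos φ₂ cos Δλ) = 154.87°
Final bearing θ₂ = (initial bearing from the destination back to the start) + 180° = 52.33°
Δθ = θ₂ − θ₁ = -102.5°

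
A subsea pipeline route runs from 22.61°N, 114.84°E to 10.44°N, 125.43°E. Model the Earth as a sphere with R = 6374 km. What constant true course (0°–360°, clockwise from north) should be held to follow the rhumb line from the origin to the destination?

140.2°

Meridional parts: M(φ₁)=+0.4053, M(φ₂)=+0.1832 → ΔM = -0.2220;  Δλ = +0.1848 rad
tan C = Δλ / ΔM = -0.8324 → C = 140.23°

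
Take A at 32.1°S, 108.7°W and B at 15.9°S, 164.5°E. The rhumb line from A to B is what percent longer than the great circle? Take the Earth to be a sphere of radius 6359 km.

2.0%

Great circle: σ = 1.3786 rad → d_gc = Rσ = 8766.2 km
Rhumb: Δφ = +0.2827, Δλ = -1.5149, Δψ = +0.3110, q = Δφ/Δψ = 0.9093 → d_rh = R√(Δφ²+q²Δλ²) = 8942.2 km
Excess = (8942.2 − 8766.2) / 8766.2 = 176.0 / 8766.2 = 2.01% ≈ 2.0%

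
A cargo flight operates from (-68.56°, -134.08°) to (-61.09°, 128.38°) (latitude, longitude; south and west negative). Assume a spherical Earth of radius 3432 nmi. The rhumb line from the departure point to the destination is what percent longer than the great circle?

11.2%

Great circle: σ = 0.6573 rad → d_gc = Rσ = 2256.0 nmi
Rhumb: Δφ = +0.1304, Δλ = -1.7024, Δψ = +0.3087, q = Δφ/Δψ = 0.4223 → d_rh = R√(Δφ²+q²Δλ²) = 2507.8 nmi
Excess = (2507.8 − 2256.0) / 2256.0 = 251.8 / 2256.0 = 11.16% ≈ 11.2%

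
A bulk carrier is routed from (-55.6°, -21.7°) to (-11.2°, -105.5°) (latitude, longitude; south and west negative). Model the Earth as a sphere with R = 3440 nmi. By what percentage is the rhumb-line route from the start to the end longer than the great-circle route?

3.5%

Great circle: σ = 1.3489 rad → d_gc = Rσ = 4640.1 nmi
Rhumb: Δφ = +0.7749, Δλ = -1.4626, Δψ = +0.9759, q = Δφ/Δψ = 0.7941 → d_rh = R√(Δφ²+q²Δλ²) = 4802.9 nmi
Excess = (4802.9 − 4640.1) / 4640.1 = 162.8 / 4640.1 = 3.51% ≈ 3.5%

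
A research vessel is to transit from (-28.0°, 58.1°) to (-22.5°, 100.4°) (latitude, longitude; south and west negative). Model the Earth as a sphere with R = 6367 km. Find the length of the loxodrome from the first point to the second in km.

4293 km

Δψ = ln[tan(π/4+φ₂/2)/tan(π/4+φ₁/2)] = +0.1062;  Δφ = +0.0960 rad,  Δλ = +0.7383 rad
q = Δφ/Δψ = 0.9040
d = R·√(Δφ² + q²Δλ²) = 6367·0.67423 = 4293 km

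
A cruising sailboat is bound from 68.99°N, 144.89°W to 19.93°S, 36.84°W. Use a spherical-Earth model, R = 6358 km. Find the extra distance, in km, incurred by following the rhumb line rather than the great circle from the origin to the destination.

Great circle: cos σ = sin φ₁ sin φ₂ + cos φ₁ cos φ₂ cos Δλ,  σ = 2.0072 rad → d_gc = 12761.52 km
Rhumb line: Δψ = -2.0402, q = Δφ/Δψ = 0.7607, d_rh = R√(Δφ²+q²Δλ²) = 13437.00 km
Excess = 13437.00 − 12761.52 = 675.48 ≈ 675 km

675 km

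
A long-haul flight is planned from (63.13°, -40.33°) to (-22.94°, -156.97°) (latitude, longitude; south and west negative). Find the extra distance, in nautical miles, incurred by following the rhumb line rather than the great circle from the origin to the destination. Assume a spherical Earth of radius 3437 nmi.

356 nmi

Great circle: cos σ = sin φ₁ sin φ₂ + cos φ₁ cos φ₂ cos Δλ,  σ = 2.1345 rad → d_gc = 7336.2 nmi
Rhumb line: Δψ = -1.8433, q = Δφ/Δψ = 0.8149, d_rh = R√(Δφ²+q²Δλ²) = 7692.3 nmi
Excess = 7692.3 − 7336.2 = 356.1 ≈ 356 nmi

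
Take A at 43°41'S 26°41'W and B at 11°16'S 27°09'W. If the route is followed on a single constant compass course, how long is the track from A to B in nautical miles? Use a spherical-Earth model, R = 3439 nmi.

Δψ = ln[tan(π/4+φ₂/2)/tan(π/4+φ₁/2)] = +0.6513;  Δφ = +0.5658 rad,  Δλ = -0.0081 rad
q = Δφ/Δψ = 0.8687
d = R·√(Δφ² + q²Δλ²) = 3439·0.56582 = 1946 nmi

1946 nmi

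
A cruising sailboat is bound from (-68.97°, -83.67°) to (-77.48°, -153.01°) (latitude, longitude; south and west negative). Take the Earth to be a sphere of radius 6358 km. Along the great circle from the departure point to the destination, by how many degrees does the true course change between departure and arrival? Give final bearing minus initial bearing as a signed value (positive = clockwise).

+67.2°

Initial bearing θ₁ = atan2(sin Δλ cos φ₂, cos φ₁ sin φ₂ − sin φ₁ cos φ₂ cos Δλ) = 216.02°
Final bearing θ₂ = (initial bearing from the destination back to the start) + 180° = 283.20°
Δθ = θ₂ − θ₁ = +67.2°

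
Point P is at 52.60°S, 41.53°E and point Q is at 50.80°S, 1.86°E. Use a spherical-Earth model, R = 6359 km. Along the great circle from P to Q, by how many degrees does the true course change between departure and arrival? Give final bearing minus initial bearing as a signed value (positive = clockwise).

+31.6°

Initial bearing θ₁ = atan2(sin Δλ cos φ₂, cos φ₁ sin φ₂ − sin φ₁ cos φ₂ cos Δλ) = 258.21°
Final bearing θ₂ = (initial bearing from the destination back to the start) + 180° = 289.83°
Δθ = θ₂ − θ₁ = +31.6°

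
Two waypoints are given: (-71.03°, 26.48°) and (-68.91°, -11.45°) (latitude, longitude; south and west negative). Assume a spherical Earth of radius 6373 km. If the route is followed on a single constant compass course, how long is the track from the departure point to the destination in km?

Rhumb course C = atan2(Δλ, Δψ) with Δψ = ln[tan(π/4+φ₂/2)/tan(π/4+φ₁/2)] = +0.1081, Δλ = -0.6620 → C = 279.28°
d = R·|Δφ| / |cos C| = 6373·0.03700 / 0.16120 = 1463 km

1463 km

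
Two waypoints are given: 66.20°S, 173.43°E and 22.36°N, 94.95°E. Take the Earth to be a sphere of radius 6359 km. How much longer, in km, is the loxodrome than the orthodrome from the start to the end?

Great circle: cos σ = sin φ₁ sin φ₂ + cos φ₁ cos φ₂ cos Δλ,  σ = 1.8479 rad → d_gc = 11750.6 km
Rhumb line: Δψ = +1.9577, q = Δφ/Δψ = 0.7895, d_rh = R√(Δφ²+q²Δλ²) = 11995.7 km
Excess = 11995.7 − 11750.6 = 245.1 ≈ 245 km

245 km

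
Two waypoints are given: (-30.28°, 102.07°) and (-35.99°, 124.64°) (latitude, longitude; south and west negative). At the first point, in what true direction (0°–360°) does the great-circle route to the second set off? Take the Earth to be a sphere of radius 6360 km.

112.8°

θ = atan2( sin Δλ·cos φ₂ ,  cos φ₁ sin φ₂ − sin φ₁ cos φ₂ cos Δλ )
  = atan2(+0.3105, -0.1307) = 112.83°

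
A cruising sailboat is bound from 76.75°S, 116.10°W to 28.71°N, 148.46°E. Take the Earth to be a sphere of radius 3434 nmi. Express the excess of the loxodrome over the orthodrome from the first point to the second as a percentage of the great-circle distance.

Great circle: σ = 2.0790 rad → d_gc = Rσ = 7139.4 nmi
Rhumb: Δφ = +1.8406, Δλ = -1.6657, Δψ = +2.6764, q = Δφ/Δψ = 0.6877 → d_rh = R√(Δφ²+q²Δλ²) = 7444.9 nmi
Excess = (7444.9 − 7139.4) / 7139.4 = 305.5 / 7139.4 = 4.28% ≈ 4.3%

4.3%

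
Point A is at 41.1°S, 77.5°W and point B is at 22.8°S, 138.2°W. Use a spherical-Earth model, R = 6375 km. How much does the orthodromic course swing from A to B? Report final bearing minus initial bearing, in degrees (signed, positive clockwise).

+34.8°

At departure: θ₁ = atan2(sin Δλ cos φ₂, cos φ₁ sin φ₂ − sin φ₁ cos φ₂ cos Δλ) = 270.32°
At arrival: θ₂ = atan2(sin Δλ cos φ₁, −cos φ₂ sin φ₁ + sin φ₂ cos φ₁ cos Δλ) = 305.17°
Δθ = θ₂ − θ₁ = +34.8°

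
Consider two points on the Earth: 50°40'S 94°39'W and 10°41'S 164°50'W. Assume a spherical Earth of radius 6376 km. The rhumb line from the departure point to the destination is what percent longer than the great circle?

Great circle: σ = 1.2084 rad → d_gc = Rσ = 7704.6 km
Rhumb: Δφ = +0.6978, Δλ = -1.2249, Δψ = +0.8414, q = Δφ/Δψ = 0.8294 → d_rh = R√(Δφ²+q²Δλ²) = 7858.8 km
Excess = (7858.8 − 7704.6) / 7704.6 = 154.2 / 7704.6 = 2.00% ≈ 2.0%

2.0%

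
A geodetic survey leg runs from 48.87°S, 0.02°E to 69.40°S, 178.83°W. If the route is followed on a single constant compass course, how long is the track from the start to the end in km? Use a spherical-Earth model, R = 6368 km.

10087 km

Rhumb course C = atan2(Δλ, Δψ) with Δψ = ln[tan(π/4+φ₂/2)/tan(π/4+φ₁/2)] = -0.7249, Δλ = -3.1215 → C = 256.93°
d = R·|Δφ| / |cos C| = 6368·0.35832 / 0.22620 = 10087 km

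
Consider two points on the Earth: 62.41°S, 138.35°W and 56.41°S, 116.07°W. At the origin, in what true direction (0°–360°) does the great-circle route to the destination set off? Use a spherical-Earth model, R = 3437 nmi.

72.1°

N = sin Δλ·cos φ₂ = +0.2098;  D = cos φ₁ sin φ₂ − sin φ₁ cos φ₂ cos Δλ = +0.0679
initial course = atan2(N, D) = 72.06°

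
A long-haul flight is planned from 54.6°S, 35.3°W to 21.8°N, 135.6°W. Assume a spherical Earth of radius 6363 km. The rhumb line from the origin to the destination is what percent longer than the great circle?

2.2%

Great circle: σ = 1.9811 rad → d_gc = Rσ = 12605.7 km
Rhumb: Δφ = +1.3334, Δλ = -1.7506, Δψ = +1.5321, q = Δφ/Δψ = 0.8703 → d_rh = R√(Δφ²+q²Δλ²) = 12882.8 km
Excess = (12882.8 − 12605.7) / 12605.7 = 277.1 / 12605.7 = 2.20% ≈ 2.2%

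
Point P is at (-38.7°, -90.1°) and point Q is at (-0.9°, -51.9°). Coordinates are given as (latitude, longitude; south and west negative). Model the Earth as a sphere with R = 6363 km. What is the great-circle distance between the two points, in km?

5715 km

Haversine: a = sin²(Δφ/2)+cos φ₁ cos φ₂ sin²(Δλ/2) = 0.18847;  σ = 2·atan2(√a,√(1−a))
σ = 51.461° → d = Rσ = 6363·0.89816 = 5715 km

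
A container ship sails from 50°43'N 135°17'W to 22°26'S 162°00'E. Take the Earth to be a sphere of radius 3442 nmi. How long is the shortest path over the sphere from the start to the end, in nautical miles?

5500 nmi

Haversine: a = sin²(Δφ/2)+cos φ₁ cos φ₂ sin²(Δλ/2) = 0.51355;  σ = 2·atan2(√a,√(1−a))
σ = 91.553° → d = Rσ = 3442·1.59790 = 5500 nmi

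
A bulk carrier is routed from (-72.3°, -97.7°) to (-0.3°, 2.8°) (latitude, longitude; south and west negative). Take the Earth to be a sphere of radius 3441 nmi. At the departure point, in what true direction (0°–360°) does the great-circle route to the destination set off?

100.1°

θ = atan2( sin Δλ·cos φ₂ ,  cos φ₁ sin φ₂ − sin φ₁ cos φ₂ cos Δλ )
  = atan2(+0.9832, -0.1752) = 100.10°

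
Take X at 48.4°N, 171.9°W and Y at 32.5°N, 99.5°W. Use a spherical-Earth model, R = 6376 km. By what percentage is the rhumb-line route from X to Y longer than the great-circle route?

Great circle: σ = 0.9629 rad → d_gc = Rσ = 6139.7 km
Rhumb: Δφ = -0.2775, Δλ = +1.2636, Δψ = -0.3676, q = Δφ/Δψ = 0.7549 → d_rh = R√(Δφ²+q²Δλ²) = 6334.5 km
Excess = (6334.5 − 6139.7) / 6139.7 = 194.8 / 6139.7 = 3.17% ≈ 3.2%

3.2%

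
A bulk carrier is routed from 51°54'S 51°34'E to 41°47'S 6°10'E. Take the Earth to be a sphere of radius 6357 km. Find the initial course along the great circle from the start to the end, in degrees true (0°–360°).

270.1°

θ = atan2( sin Δλ·cos φ₂ ,  cos φ₁ sin φ₂ − sin φ₁ cos φ₂ cos Δλ )
  = atan2(-0.5309, +0.0009) = 270.09°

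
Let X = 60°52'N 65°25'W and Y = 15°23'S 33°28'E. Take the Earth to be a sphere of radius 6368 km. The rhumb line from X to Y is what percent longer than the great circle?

Great circle: σ = 1.8799 rad → d_gc = Rσ = 11971.2 km
Rhumb: Δφ = -1.3308, Δλ = +1.7258, Δψ = -1.6194, q = Δφ/Δψ = 0.8218 → d_rh = R√(Δφ²+q²Δλ²) = 12385.1 km
Excess = (12385.1 − 11971.2) / 11971.2 = 413.9 / 11971.2 = 3.46% ≈ 3.5%

3.5%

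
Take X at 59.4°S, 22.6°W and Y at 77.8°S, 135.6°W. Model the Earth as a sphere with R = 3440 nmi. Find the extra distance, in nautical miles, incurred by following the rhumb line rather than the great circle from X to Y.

350 nmi

Great circle: cos σ = sin φ₁ sin φ₂ + cos φ₁ cos φ₂ cos Δλ,  σ = 0.6447 rad → d_gc = 2217.8 nmi
Rhumb line: Δψ = -0.9399, q = Δφ/Δψ = 0.3417, d_rh = R√(Δφ²+q²Δλ²) = 2567.7 nmi
Excess = 2567.7 − 2217.8 = 349.9 ≈ 350 nmi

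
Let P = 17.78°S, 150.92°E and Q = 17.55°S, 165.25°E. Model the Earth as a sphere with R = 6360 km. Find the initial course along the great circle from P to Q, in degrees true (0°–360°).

θ = atan2( sin Δλ·cos φ₂ ,  cos φ₁ sin φ₂ − sin φ₁ cos φ₂ cos Δλ )
  = atan2(+0.2360, -0.0050) = 91.22°

91.2°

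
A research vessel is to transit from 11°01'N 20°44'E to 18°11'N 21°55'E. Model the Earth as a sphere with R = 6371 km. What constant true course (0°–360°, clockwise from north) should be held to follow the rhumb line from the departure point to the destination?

9.1°

Meridional parts: M(φ₁)=+0.1935, M(φ₂)=+0.3228 → ΔM = +0.1294;  Δλ = +0.0207 rad
tan C = Δλ / ΔM = +0.1597 → C = 9.07°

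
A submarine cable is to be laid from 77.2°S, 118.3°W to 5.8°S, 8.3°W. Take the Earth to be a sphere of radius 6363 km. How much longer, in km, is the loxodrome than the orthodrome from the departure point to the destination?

Great circle: cos σ = sin φ₁ sin φ₂ + cos φ₁ cos φ₂ cos Δλ,  σ = 1.5476 rad → d_gc = 9847.6 km
Rhumb line: Δψ = +2.0864, q = Δφ/Δψ = 0.5973, d_rh = R√(Δφ²+q²Δλ²) = 10775.6 km
Excess = 10775.6 − 9847.6 = 928.0 ≈ 928 km

928 km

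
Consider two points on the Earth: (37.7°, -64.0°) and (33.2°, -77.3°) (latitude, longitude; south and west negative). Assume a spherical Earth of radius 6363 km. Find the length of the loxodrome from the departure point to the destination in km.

Δψ = ln[tan(π/4+φ₂/2)/tan(π/4+φ₁/2)] = -0.0965;  Δφ = -0.0785 rad,  Δλ = -0.2321 rad
q = Δφ/Δψ = 0.8142
d = R·√(Δφ² + q²Δλ²) = 6363·0.20467 = 1302 km

1302 km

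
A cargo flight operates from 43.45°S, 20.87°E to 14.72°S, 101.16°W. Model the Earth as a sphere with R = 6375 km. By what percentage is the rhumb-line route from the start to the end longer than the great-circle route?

Great circle: σ = 1.7698 rad → d_gc = Rσ = 11282.2 km
Rhumb: Δφ = +0.5014, Δλ = -2.1298, Δψ = +0.5838, q = Δφ/Δψ = 0.8589 → d_rh = R√(Δφ²+q²Δλ²) = 12091.5 km
Excess = (12091.5 − 11282.2) / 11282.2 = 809.3 / 11282.2 = 7.17% ≈ 7.2%

7.2%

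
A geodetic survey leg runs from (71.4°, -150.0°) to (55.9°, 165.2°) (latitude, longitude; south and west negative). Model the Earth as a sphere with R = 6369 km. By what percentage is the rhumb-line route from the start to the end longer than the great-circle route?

2.1%

Great circle: σ = 0.4234 rad → d_gc = Rσ = 2696.7 km
Rhumb: Δφ = -0.2705, Δλ = -0.7819, Δψ = -0.6274, q = Δφ/Δψ = 0.4312 → d_rh = R√(Δφ²+q²Δλ²) = 2753.0 km
Excess = (2753.0 − 2696.7) / 2696.7 = 56.3 / 2696.7 = 2.09% ≈ 2.1%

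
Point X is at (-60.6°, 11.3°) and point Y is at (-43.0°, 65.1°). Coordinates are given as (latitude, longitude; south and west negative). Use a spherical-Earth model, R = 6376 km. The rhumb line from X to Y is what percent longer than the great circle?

Great circle: σ = 0.6331 rad → d_gc = Rσ = 4036.5 km
Rhumb: Δφ = +0.3072, Δλ = +0.9390, Δψ = +0.5053, q = Δφ/Δψ = 0.6080 → d_rh = R√(Δφ²+q²Δλ²) = 4133.4 km
Excess = (4133.4 − 4036.5) / 4036.5 = 96.9 / 4036.5 = 2.40% ≈ 2.4%

2.4%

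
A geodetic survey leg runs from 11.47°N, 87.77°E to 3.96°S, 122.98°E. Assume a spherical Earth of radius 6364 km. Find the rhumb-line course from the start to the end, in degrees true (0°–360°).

Δψ = ln[tan(π/4+φ₂/2)/tan(π/4+φ₁/2)] = -0.2707
Δλ = +0.6145 rad (taken the short way round)
course = atan2(Δλ, Δψ) = 113.77°

113.8°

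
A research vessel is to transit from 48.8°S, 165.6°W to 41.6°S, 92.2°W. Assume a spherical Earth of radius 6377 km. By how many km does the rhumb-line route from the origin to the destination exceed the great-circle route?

Great circle: cos σ = sin φ₁ sin φ₂ + cos φ₁ cos φ₂ cos Δλ,  σ = 0.8759 rad → d_gc = 5585.9 km
Rhumb line: Δψ = +0.1787, q = Δφ/Δψ = 0.7032, d_rh = R√(Δφ²+q²Δλ²) = 5800.6 km
Excess = 5800.6 − 5585.9 = 214.7 ≈ 215 km

215 km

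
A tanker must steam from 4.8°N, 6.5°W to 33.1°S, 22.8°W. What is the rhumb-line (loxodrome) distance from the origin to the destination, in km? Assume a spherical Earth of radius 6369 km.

Δψ = ln[tan(π/4+φ₂/2)/tan(π/4+φ₁/2)] = -0.6967;  Δφ = -0.6615 rad,  Δλ = -0.2845 rad
q = Δφ/Δψ = 0.9495
d = R·√(Δφ² + q²Δλ²) = 6369·0.71450 = 4551 km

4551 km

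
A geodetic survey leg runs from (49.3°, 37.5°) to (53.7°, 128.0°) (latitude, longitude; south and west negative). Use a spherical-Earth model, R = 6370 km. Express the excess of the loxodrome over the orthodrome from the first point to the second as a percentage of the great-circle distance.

7.4%

Great circle: σ = 0.9177 rad → d_gc = Rσ = 5845.9 km
Rhumb: Δφ = +0.0768, Δλ = +1.5795, Δψ = +0.1235, q = Δφ/Δψ = 0.6219 → d_rh = R√(Δφ²+q²Δλ²) = 6276.2 km
Excess = (6276.2 − 5845.9) / 5845.9 = 430.3 / 5845.9 = 7.36% ≈ 7.4%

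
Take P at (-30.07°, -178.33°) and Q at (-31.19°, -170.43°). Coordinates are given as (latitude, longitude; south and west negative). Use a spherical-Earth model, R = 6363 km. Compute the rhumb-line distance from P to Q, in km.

765 km

Δψ = ln[tan(π/4+φ₂/2)/tan(π/4+φ₁/2)] = -0.0227;  Δφ = -0.0195 rad,  Δλ = +0.1379 rad
q = Δφ/Δψ = 0.8605
d = R·√(Δφ² + q²Δλ²) = 6363·0.12024 = 765 km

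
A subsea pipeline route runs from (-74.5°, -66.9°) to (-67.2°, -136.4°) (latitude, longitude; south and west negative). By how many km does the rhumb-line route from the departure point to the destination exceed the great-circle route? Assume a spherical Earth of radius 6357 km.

143 km

Great circle: cos σ = sin φ₁ sin φ₂ + cos φ₁ cos φ₂ cos Δλ,  σ = 0.3908 rad → d_gc = 2484.4 km
Rhumb line: Δψ = +0.3931, q = Δφ/Δψ = 0.3241, d_rh = R√(Δφ²+q²Δλ²) = 2627.1 km
Excess = 2627.1 − 2484.4 = 142.7 ≈ 143 km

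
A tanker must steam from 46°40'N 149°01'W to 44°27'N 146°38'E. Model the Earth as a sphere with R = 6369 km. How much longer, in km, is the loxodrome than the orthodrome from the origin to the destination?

Great circle: cos σ = sin φ₁ sin φ₂ + cos φ₁ cos φ₂ cos Δλ,  σ = 0.7649 rad → d_gc = 4871.9 km
Rhumb line: Δψ = -0.0553, q = Δφ/Δψ = 0.7000, d_rh = R√(Δφ²+q²Δλ²) = 5013.6 km
Excess = 5013.6 − 4871.9 = 141.7 ≈ 142 km

142 km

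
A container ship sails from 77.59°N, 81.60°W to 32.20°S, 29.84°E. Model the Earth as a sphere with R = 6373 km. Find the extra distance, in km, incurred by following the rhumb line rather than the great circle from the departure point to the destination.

Great circle: cos σ = sin φ₁ sin φ₂ + cos φ₁ cos φ₂ cos Δλ,  σ = 2.1980 rad → d_gc = 14008.0 km
Rhumb line: Δψ = -2.8131, q = Δφ/Δψ = 0.6812, d_rh = R√(Δφ²+q²Δλ²) = 14846.6 km
Excess = 14846.6 − 14008.0 = 838.6 ≈ 839 km

839 km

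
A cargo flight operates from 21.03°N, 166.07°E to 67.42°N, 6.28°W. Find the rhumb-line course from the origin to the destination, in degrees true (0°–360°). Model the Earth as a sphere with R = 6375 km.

292.3°

Meridional parts: M(φ₁)=+0.3756, M(φ₂)=+1.6112 → ΔM = +1.2357;  Δλ = -3.0081 rad
tan C = Δλ / ΔM = -2.4344 → C = 292.33°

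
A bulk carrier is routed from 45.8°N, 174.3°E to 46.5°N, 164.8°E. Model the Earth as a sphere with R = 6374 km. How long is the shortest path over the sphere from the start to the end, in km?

736 km

cos σ = sin φ₁ sin φ₂ + cos φ₁ cos φ₂ cos Δλ
      = sin(45.80°)sin(46.50°) + cos(45.80°)cos(46.50°)cos(-9.50°) = 0.9933
σ = 6.614° → d = Rσ = 6374·0.11544 = 736 km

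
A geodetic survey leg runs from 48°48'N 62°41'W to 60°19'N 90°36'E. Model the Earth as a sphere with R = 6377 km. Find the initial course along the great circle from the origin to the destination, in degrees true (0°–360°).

13.8°

θ = atan2( sin Δλ·cos φ₂ ,  cos φ₁ sin φ₂ − sin φ₁ cos φ₂ cos Δλ )
  = atan2(+0.2226, +0.9051) = 13.82°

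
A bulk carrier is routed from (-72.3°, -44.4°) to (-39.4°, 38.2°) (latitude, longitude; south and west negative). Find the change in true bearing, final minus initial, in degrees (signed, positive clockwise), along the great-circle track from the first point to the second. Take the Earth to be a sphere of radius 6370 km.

-74.3°

At departure: θ₁ = atan2(sin Δλ cos φ₂, cos φ₁ sin φ₂ − sin φ₁ cos φ₂ cos Δλ) = 97.30°
At arrival: θ₂ = atan2(sin Δλ cos φ₁, −cos φ₂ sin φ₁ + sin φ₂ cos φ₁ cos Δλ) = 22.97°
Δθ = θ₂ − θ₁ = -74.3°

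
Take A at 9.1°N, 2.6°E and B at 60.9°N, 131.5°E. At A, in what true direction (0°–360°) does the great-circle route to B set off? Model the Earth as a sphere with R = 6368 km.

N = sin Δλ·cos φ₂ = +0.3785;  D = cos φ₁ sin φ₂ − sin φ₁ cos φ₂ cos Δλ = +0.9111
initial course = atan2(N, D) = 22.56°

22.6°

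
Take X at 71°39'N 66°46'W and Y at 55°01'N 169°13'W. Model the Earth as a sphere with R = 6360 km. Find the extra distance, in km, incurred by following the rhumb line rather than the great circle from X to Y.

569 km

Great circle: cos σ = sin φ₁ sin φ₂ + cos φ₁ cos φ₂ cos Δλ,  σ = 0.7396 rad → d_gc = 4703.8 km
Rhumb line: Δψ = -0.6684, q = Δφ/Δψ = 0.4343, d_rh = R√(Δφ²+q²Δλ²) = 5273.1 km
Excess = 5273.1 − 4703.8 = 569.3 ≈ 569 km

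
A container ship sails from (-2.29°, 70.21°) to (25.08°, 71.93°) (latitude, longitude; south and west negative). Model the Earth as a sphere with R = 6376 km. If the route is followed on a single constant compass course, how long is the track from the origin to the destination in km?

3051 km

Δψ = ln[tan(π/4+φ₂/2)/tan(π/4+φ₁/2)] = +0.4924;  Δφ = +0.4777 rad,  Δλ = +0.0300 rad
q = Δφ/Δψ = 0.9701
d = R·√(Δφ² + q²Δλ²) = 6376·0.47858 = 3051 km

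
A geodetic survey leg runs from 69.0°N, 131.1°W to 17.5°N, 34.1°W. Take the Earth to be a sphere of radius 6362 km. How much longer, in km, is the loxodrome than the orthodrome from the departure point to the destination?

Great circle: cos σ = sin φ₁ sin φ₂ + cos φ₁ cos φ₂ cos Δλ,  σ = 1.3294 rad → d_gc = 8457.5 km
Rhumb line: Δψ = -1.3753, q = Δφ/Δψ = 0.6536, d_rh = R√(Δφ²+q²Δλ²) = 9069.4 km
Excess = 9069.4 − 8457.5 = 611.9 ≈ 612 km

612 km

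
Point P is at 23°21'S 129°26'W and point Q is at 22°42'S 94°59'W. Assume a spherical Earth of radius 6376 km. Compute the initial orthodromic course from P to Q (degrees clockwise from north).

95.8°

N = sin Δλ·cos φ₂ = +0.5219;  D = cos φ₁ sin φ₂ − sin φ₁ cos φ₂ cos Δλ = -0.0528
initial course = atan2(N, D) = 95.78°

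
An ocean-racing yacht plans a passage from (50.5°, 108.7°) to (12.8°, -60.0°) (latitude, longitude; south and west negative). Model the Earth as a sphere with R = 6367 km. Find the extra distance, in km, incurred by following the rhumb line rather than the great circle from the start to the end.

3113 km

Great circle: cos σ = sin φ₁ sin φ₂ + cos φ₁ cos φ₂ cos Δλ,  σ = 2.0234 rad → d_gc = 12882.9 km
Rhumb line: Δψ = -0.7990, q = Δφ/Δψ = 0.8235, d_rh = R√(Δφ²+q²Δλ²) = 15995.8 km
Excess = 15995.8 − 12882.9 = 3112.9 ≈ 3113 km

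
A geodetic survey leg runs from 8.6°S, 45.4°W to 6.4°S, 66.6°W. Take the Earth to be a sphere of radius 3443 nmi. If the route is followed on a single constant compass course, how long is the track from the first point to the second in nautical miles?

1270 nmi

Δψ = ln[tan(π/4+φ₂/2)/tan(π/4+φ₁/2)] = +0.0387;  Δφ = +0.0384 rad,  Δλ = -0.3700 rad
q = Δφ/Δψ = 0.9914
d = R·√(Δφ² + q²Δλ²) = 3443·0.36883 = 1270 nmi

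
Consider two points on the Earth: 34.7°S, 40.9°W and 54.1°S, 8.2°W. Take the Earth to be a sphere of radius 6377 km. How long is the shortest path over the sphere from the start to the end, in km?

cos σ = sin φ₁ sin φ₂ + cos φ₁ cos φ₂ cos Δλ
      = sin(-34.70°)sin(-54.10°) + cos(-34.70°)cos(-54.10°)cos(32.70°) = 0.8668
σ = 29.909° → d = Rσ = 6377·0.52201 = 3329 km

3329 km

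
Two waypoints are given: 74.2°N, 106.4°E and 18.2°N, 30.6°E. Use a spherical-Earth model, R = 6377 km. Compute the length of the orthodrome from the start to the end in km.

7641 km

cos σ = sin φ₁ sin φ₂ + cos φ₁ cos φ₂ cos Δλ
      = sin(74.20°)sin(18.20°) + cos(74.20°)cos(18.20°)cos(-75.80°) = 0.3640
σ = 68.655° → d = Rσ = 6377·1.19825 = 7641 km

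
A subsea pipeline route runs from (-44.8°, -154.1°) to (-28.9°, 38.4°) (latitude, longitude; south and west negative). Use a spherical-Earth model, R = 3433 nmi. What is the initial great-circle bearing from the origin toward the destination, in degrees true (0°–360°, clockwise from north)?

θ = atan2( sin Δλ·cos φ₂ ,  cos φ₁ sin φ₂ − sin φ₁ cos φ₂ cos Δλ )
  = atan2(-0.1895, -0.9452) = 191.34°

191.3°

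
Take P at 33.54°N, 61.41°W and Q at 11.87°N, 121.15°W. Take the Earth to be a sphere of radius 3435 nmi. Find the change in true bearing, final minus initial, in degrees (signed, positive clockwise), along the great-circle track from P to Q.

-25.4°

At departure: θ₁ = atan2(sin Δλ cos φ₂, cos φ₁ sin φ₂ − sin φ₁ cos φ₂ cos Δλ) = 263.18°
At arrival: θ₂ = atan2(sin Δλ cos φ₁, −cos φ₂ sin φ₁ + sin φ₂ cos φ₁ cos Δλ) = 237.75°
Δθ = θ₂ − θ₁ = -25.4°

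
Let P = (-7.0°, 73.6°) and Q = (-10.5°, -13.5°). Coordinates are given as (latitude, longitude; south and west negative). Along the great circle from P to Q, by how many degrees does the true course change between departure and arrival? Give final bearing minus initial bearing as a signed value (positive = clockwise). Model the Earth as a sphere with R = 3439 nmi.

+16.5°

At departure: θ₁ = atan2(sin Δλ cos φ₂, cos φ₁ sin φ₂ − sin φ₁ cos φ₂ cos Δλ) = 259.91°
At arrival: θ₂ = atan2(sin Δλ cos φ₁, −cos φ₂ sin φ₁ + sin φ₂ cos φ₁ cos Δλ) = 276.37°
Δθ = θ₂ − θ₁ = +16.5°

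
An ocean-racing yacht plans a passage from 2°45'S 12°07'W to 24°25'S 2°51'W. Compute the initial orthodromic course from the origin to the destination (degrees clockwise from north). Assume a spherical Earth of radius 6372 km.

θ = atan2( sin Δλ·cos φ₂ ,  cos φ₁ sin φ₂ − sin φ₁ cos φ₂ cos Δλ )
  = atan2(+0.1466, -0.3698) = 158.37°

158.4°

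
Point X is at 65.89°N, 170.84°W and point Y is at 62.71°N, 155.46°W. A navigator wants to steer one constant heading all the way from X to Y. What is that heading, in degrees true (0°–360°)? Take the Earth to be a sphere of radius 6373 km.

Meridional parts: M(φ₁)=+1.5438, M(φ₂)=+1.4157 → ΔM = -0.1281;  Δλ = +0.2684 rad
tan C = Δλ / ΔM = -2.0948 → C = 115.52°

115.5°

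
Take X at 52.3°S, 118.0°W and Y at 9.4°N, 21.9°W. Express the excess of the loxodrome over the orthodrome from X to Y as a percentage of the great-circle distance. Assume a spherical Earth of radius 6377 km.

Great circle: σ = 1.7654 rad → d_gc = Rσ = 11257.7 km
Rhumb: Δφ = +1.0769, Δλ = +1.6773, Δψ = +1.2395, q = Δφ/Δψ = 0.8688 → d_rh = R√(Δφ²+q²Δλ²) = 11554.6 km
Excess = (11554.6 − 11257.7) / 11257.7 = 296.9 / 11257.7 = 2.64% ≈ 2.6%

2.6%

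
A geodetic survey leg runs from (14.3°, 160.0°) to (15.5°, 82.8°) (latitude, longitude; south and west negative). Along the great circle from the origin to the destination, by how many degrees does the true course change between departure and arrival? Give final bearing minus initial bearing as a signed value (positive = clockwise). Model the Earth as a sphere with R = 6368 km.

At departure: θ₁ = atan2(sin Δλ cos φ₂, cos φ₁ sin φ₂ − sin φ₁ cos φ₂ cos Δλ) = 282.38°
At arrival: θ₂ = atan2(sin Δλ cos φ₁, −cos φ₂ sin φ₁ + sin φ₂ cos φ₁ cos Δλ) = 259.18°
Δθ = θ₂ − θ₁ = -23.2°

-23.2°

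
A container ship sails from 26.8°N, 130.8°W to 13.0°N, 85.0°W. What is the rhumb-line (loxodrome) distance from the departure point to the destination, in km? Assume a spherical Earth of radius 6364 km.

5009 km

Δψ = ln[tan(π/4+φ₂/2)/tan(π/4+φ₁/2)] = -0.2569;  Δφ = -0.2409 rad,  Δλ = +0.7994 rad
q = Δφ/Δψ = 0.9374
d = R·√(Δφ² + q²Δλ²) = 6364·0.78709 = 5009 km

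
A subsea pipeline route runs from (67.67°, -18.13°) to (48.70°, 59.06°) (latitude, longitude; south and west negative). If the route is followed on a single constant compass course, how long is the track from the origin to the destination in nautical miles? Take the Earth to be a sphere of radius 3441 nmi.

2632 nmi

Rhumb course C = atan2(Δλ, Δψ) with Δψ = ln[tan(π/4+φ₂/2)/tan(π/4+φ₁/2)] = -0.6468, Δλ = +1.3472 → C = 115.65°
d = R·|Δφ| / |cos C| = 3441·0.33109 / 0.43282 = 2632 nmi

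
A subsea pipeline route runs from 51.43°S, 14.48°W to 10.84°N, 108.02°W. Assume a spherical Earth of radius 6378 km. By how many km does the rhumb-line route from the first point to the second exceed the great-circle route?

Great circle: cos σ = sin φ₁ sin φ₂ + cos φ₁ cos φ₂ cos Δλ,  σ = 1.7567 rad → d_gc = 11204.3 km
Rhumb line: Δψ = +1.2404, q = Δφ/Δψ = 0.8762, d_rh = R√(Δφ²+q²Δλ²) = 11457.7 km
Excess = 11457.7 − 11204.3 = 253.4 ≈ 253 km

253 km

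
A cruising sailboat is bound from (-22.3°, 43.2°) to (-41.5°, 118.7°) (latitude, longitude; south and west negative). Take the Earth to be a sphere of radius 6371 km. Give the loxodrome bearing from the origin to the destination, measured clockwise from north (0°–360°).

Δψ = ln[tan(π/4+φ₂/2)/tan(π/4+φ₁/2)] = -0.3980
Δλ = +1.3177 rad (taken the short way round)
course = atan2(Δλ, Δψ) = 106.81°

106.8°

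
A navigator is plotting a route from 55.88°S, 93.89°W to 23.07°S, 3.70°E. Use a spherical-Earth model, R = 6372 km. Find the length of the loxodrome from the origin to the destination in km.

Δψ = ln[tan(π/4+φ₂/2)/tan(π/4+φ₁/2)] = +0.7673;  Δφ = +0.5726 rad,  Δλ = +1.7033 rad
q = Δφ/Δψ = 0.7463
d = R·√(Δφ² + q²Δλ²) = 6372·1.39416 = 8884 km

8884 km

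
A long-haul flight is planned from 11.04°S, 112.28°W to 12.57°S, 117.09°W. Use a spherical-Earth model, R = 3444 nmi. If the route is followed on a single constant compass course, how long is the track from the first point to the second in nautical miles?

298 nmi

Δψ = ln[tan(π/4+φ₂/2)/tan(π/4+φ₁/2)] = -0.0273;  Δφ = -0.0267 rad,  Δλ = -0.0840 rad
q = Δφ/Δψ = 0.9788
d = R·√(Δφ² + q²Δλ²) = 3444·0.08640 = 298 nmi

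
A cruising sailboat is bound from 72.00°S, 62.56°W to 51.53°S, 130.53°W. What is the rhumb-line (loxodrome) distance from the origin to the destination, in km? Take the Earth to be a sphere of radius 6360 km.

Rhumb course C = atan2(Δλ, Δψ) with Δψ = ln[tan(π/4+φ₂/2)/tan(π/4+φ₁/2)] = +0.7898, Δλ = -1.1863 → C = 303.66°
d = R·|Δφ| / |cos C| = 6360·0.35727 / 0.55419 = 4100 km

4100 km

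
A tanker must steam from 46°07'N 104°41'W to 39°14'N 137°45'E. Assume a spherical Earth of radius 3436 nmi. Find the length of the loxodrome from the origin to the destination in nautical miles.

5192 nmi

Δψ = ln[tan(π/4+φ₂/2)/tan(π/4+φ₁/2)] = -0.1637;  Δφ = -0.1201 rad,  Δλ = -2.0519 rad
q = Δφ/Δψ = 0.7340
d = R·√(Δφ² + q²Δλ²) = 3436·1.51093 = 5192 nmi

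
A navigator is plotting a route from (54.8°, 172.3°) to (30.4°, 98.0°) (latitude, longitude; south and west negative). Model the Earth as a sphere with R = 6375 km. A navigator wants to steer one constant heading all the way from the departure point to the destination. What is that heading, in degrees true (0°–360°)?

Meridional parts: M(φ₁)=+1.1482, M(φ₂)=+0.5574 → ΔM = -0.5908;  Δλ = -1.2968 rad
tan C = Δλ / ΔM = +2.1950 → C = 245.51°

245.5°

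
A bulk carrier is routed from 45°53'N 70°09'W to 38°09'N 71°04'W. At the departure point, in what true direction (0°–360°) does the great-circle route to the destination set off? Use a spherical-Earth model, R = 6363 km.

θ = atan2( sin Δλ·cos φ₂ ,  cos φ₁ sin φ₂ − sin φ₁ cos φ₂ cos Δλ )
  = atan2(-0.0126, -0.1345) = 185.34°

185.3°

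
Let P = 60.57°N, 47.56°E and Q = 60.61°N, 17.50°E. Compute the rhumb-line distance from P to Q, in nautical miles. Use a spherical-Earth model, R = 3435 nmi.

Δψ = ln[tan(π/4+φ₂/2)/tan(π/4+φ₁/2)] = +0.0014;  Δφ = +0.0007 rad,  Δλ = -0.5246 rad
q = Δφ/Δψ = 0.4911
d = R·√(Δφ² + q²Δλ²) = 3435·0.25763 = 885 nmi

885 nmi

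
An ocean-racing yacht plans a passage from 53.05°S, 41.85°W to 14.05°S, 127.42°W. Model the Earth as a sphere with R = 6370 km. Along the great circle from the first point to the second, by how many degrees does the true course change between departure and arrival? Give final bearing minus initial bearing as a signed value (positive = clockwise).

+57.0°

Initial bearing θ₁ = atan2(sin Δλ cos φ₂, cos φ₁ sin φ₂ − sin φ₁ cos φ₂ cos Δλ) = 264.92°
Final bearing θ₂ = (initial bearing from the destination back to the start) + 180° = 321.89°
Δθ = θ₂ − θ₁ = +57.0°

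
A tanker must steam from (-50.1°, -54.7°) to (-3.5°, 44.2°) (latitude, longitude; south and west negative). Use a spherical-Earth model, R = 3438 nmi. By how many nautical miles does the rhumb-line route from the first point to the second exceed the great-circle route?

209 nmi

Great circle: cos σ = sin φ₁ sin φ₂ + cos φ₁ cos φ₂ cos Δλ,  σ = 1.6230 rad → d_gc = 5580.0 nmi
Rhumb line: Δψ = +0.9523, q = Δφ/Δψ = 0.8541, d_rh = R√(Δφ²+q²Δλ²) = 5788.7 nmi
Excess = 5788.7 − 5580.0 = 208.7 ≈ 209 nmi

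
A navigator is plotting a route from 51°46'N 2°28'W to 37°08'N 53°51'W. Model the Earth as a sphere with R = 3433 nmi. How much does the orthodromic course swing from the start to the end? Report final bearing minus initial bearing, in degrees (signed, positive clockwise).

-37.5°

At departure: θ₁ = atan2(sin Δλ cos φ₂, cos φ₁ sin φ₂ − sin φ₁ cos φ₂ cos Δλ) = 268.41°
At arrival: θ₂ = atan2(sin Δλ cos φ₁, −cos φ₂ sin φ₁ + sin φ₂ cos φ₁ cos Δλ) = 230.89°
Δθ = θ₂ − θ₁ = -37.5°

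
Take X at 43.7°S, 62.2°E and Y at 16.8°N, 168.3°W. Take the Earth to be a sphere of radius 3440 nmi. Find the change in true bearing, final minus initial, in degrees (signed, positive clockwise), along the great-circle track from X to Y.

Initial bearing θ₁ = atan2(sin Δλ cos φ₂, cos φ₁ sin φ₂ − sin φ₁ cos φ₂ cos Δλ) = 105.99°
Final bearing θ₂ = (initial bearing from the destination back to the start) + 180° = 46.55°
Δθ = θ₂ − θ₁ = -59.4°

-59.4°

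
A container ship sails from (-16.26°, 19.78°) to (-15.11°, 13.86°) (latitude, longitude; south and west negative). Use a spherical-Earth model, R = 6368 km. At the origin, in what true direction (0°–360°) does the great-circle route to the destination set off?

θ = atan2( sin Δλ·cos φ₂ ,  cos φ₁ sin φ₂ − sin φ₁ cos φ₂ cos Δλ )
  = atan2(-0.0996, +0.0186) = 280.60°

280.6°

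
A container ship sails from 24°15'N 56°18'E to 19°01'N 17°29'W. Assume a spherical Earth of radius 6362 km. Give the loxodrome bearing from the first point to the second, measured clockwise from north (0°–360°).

265.6°

Δψ = ln[tan(π/4+φ₂/2)/tan(π/4+φ₁/2)] = -0.0983
Δλ = -1.2878 rad (taken the short way round)
course = atan2(Δλ, Δψ) = 265.63°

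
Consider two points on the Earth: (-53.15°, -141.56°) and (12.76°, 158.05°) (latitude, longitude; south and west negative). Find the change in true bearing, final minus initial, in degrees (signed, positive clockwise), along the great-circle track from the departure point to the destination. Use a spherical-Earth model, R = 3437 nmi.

At departure: θ₁ = atan2(sin Δλ cos φ₂, cos φ₁ sin φ₂ − sin φ₁ cos φ₂ cos Δλ) = 301.42°
At arrival: θ₂ = atan2(sin Δλ cos φ₁, −cos φ₂ sin φ₁ + sin φ₂ cos φ₁ cos Δλ) = 328.35°
Δθ = θ₂ − θ₁ = +26.9°

+26.9°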